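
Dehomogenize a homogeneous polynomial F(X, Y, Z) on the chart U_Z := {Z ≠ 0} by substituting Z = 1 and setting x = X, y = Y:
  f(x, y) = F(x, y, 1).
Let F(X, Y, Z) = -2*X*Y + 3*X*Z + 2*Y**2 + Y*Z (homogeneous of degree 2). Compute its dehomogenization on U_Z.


f(x, y) = -2*x*y + 3*x + 2*y**2 + y

On U_Z we set Z = 1. Each monomial c·X^i·Y^j·Z^k in F becomes c·x^i·y^j·1^k = c·x^i·y^j.
Substituting Z = 1: F(X, Y, 1) = -2*x*y + 3*x + 2*y**2 + y.
Note: deg(f) ≤ deg(F) = 2; strict inequality happens when F is divisible by Z (lost terms).


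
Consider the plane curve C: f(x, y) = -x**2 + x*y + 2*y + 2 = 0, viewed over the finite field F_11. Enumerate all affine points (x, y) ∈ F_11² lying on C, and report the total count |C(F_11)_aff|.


Affine F_11-points: {(0, 10), (1, 7), (2, 6), (3, 8), (4, 6), (5, 8), (6, 7), (7, 4), (8, 4), (10, 10)}; count = 10.

For each of the 121 pairs (x, y) ∈ F_11², evaluate f(x, y) mod 11. Record the zeros.
  x = 0: [0↦2, 1↦4, 2↦6, 3↦8, 4↦10, 5↦1, 6↦3, 7↦5, 8↦7, 9↦9, 10↦0]  zeros at y ∈ {10}
  x = 1: [0↦1, 1↦4, 2↦7, 3↦10, 4↦2, 5↦5, 6↦8, 7↦0, 8↦3, 9↦6, 10↦9]  zeros at y ∈ {7}
  x = 2: [0↦9, 1↦2, 2↦6, 3↦10, 4↦3, 5↦7, 6↦0, 7↦4, 8↦8, 9↦1, 10↦5]  zeros at y ∈ {6}
  x = 3: [0↦4, 1↦9, 2↦3, 3↦8, 4↦2, 5↦7, 6↦1, 7↦6, 8↦0, 9↦5, 10↦10]  zeros at y ∈ {8}
  x = 4: [0↦8, 1↦3, 2↦9, 3↦4, 4↦10, 5↦5, 6↦0, 7↦6, 8↦1, 9↦7, 10↦2]  zeros at y ∈ {6}
  x = 5: [0↦10, 1↦6, 2↦2, 3↦9, 4↦5, 5↦1, 6↦8, 7↦4, 8↦0, 9↦7, 10↦3]  zeros at y ∈ {8}
  x = 6: [0↦10, 1↦7, 2↦4, 3↦1, 4↦9, 5↦6, 6↦3, 7↦0, 8↦8, 9↦5, 10↦2]  zeros at y ∈ {7}
  x = 7: [0↦8, 1↦6, 2↦4, 3↦2, 4↦0, 5↦9, 6↦7, 7↦5, 8↦3, 9↦1, 10↦10]  zeros at y ∈ {4}
  x = 8: [0↦4, 1↦3, 2↦2, 3↦1, 4↦0, 5↦10, 6↦9, 7↦8, 8↦7, 9↦6, 10↦5]  zeros at y ∈ {4}
  x = 9: [0↦9, 1↦9, 2↦9, 3↦9, 4↦9, 5↦9, 6↦9, 7↦9, 8↦9, 9↦9, 10↦9]  zeros at y ∈ ∅
  x = 10: [0↦1, 1↦2, 2↦3, 3↦4, 4↦5, 5↦6, 6↦7, 7↦8, 8↦9, 9↦10, 10↦0]  zeros at y ∈ {10}
Collecting zeros: affine points = {(0, 10), (1, 7), (2, 6), (3, 8), (4, 6), (5, 8), (6, 7), (7, 4), (8, 4), (10, 10)}.
Total count |C(F_11)_aff| = 10.


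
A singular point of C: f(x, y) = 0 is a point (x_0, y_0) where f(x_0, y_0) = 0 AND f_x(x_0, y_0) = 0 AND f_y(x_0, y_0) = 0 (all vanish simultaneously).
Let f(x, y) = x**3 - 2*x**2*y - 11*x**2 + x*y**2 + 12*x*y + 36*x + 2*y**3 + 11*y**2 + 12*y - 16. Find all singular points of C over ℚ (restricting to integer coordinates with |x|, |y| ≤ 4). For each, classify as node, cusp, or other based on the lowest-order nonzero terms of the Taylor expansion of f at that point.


Singular points: {(2, -2)}; classification: node.

Compute partial derivatives:
  f_x = 3*x**2 - 4*x*y - 22*x + y**2 + 12*y + 36.
  f_y = -2*x**2 + 2*x*y + 12*x + 6*y**2 + 22*y + 12.
Scan x_0 ∈ {−4, ..., 4}. For each x_0, f_y(x_0, y) is a polynomial in y; find its integer roots y ∈ {−4, ..., 4}, then test f_x and f at those candidates.
  x = -4: f_y(-4, y) = 6*y**2 + 14*y - 68; no integer root y with |y| ≤ 4.
  x = -3: f_y(-3, y) = 6*y**2 + 16*y - 42; no integer root y with |y| ≤ 4.
  x = -2: f_y(-2, y) = 6*y**2 + 18*y - 20; no integer root y with |y| ≤ 4.
  x = -1: f_y(-1, y) = 6*y**2 + 20*y - 2; no integer root y with |y| ≤ 4.
  x = 0: f_y(0, y) = 6*y**2 + 22*y + 12; vanishes at y ∈ {-3}. (0, -3): f_x = 9 ≠ 0.
  x = 1: f_y(1, y) = 6*y**2 + 24*y + 22; no integer root y with |y| ≤ 4.
  x = 2: f_y(2, y) = 6*y**2 + 26*y + 28; vanishes at y ∈ {-2}. (2, -2): f_x = 0, f = 0 — SINGULAR.
  x = 3: f_y(3, y) = 6*y**2 + 28*y + 30; vanishes at y ∈ {-3}. (3, -3): f_x = 6 ≠ 0.
  x = 4: f_y(4, y) = 6*y**2 + 30*y + 28; no integer root y with |y| ≤ 4.
Only singular point on the grid: (2, -2).
Classify: substitute x = 2 + u, y = -2 + v and expand: f = u**3 - 2*u**2*v - u**2 + u*v**2 + 2*v**3 + v**2.
No constant or linear terms (consistent with a singular point). Quadratic part: -u**2 + v**2. Cubic part: u**3 - 2*u**2*v + u*v**2 + 2*v**3.
The quadratic part v**2 - u**2 = (v − u)(v + u) splits into two distinct linear factors, so there are two distinct tangent lines y − -2 = ±(x − 2) — this is a node (ordinary double point).
Classification: node.


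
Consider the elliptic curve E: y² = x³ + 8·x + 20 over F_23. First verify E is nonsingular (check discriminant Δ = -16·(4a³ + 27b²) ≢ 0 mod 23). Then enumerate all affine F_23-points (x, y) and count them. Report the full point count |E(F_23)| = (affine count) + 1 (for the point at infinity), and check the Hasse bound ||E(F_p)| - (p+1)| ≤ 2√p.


Affine points = {(1, 11), (1, 12), (3, 5), (3, 18), (4, 1), (4, 22), (5, 1), (5, 22), (6, 10), (6, 13), (9, 4), (9, 19), (11, 6), (11, 17), (12, 2), (12, 21), (14, 1), (14, 22), (16, 9), (16, 14), (17, 3), (17, 20), (18, 4), (18, 19), (19, 4), (19, 19)}; affine count = 26; |E(F_23)| = 27.

Discriminant check: Δ ∝ 4a³ + 27b² = 4·8³ + 27·20² = 4·512 + 27·400 ≡ 14 (mod 23). Nonzero ⇒ E is nonsingular.
For each x ∈ F_23, compute rhs = x³ + 8·x + 20 mod 23, then count y ∈ F_23 with y² ≡ rhs.
  x = 0: rhs = 20, matching y values: none (0 points).
  x = 1: rhs = 6, matching y values: 11, 12 (2 points).
  x = 2: rhs = 21, matching y values: none (0 points).
  x = 3: rhs = 2, matching y values: 5, 18 (2 points).
  x = 4: rhs = 1, matching y values: 1, 22 (2 points).
  x = 5: rhs = 1, matching y values: 1, 22 (2 points).
  x = 6: rhs = 8, matching y values: 10, 13 (2 points).
  x = 7: rhs = 5, matching y values: none (0 points).
  x = 8: rhs = 21, matching y values: none (0 points).
  x = 9: rhs = 16, matching y values: 4, 19 (2 points).
  x = 10: rhs = 19, matching y values: none (0 points).
  x = 11: rhs = 13, matching y values: 6, 17 (2 points).
  x = 12: rhs = 4, matching y values: 2, 21 (2 points).
  x = 13: rhs = 21, matching y values: none (0 points).
  x = 14: rhs = 1, matching y values: 1, 22 (2 points).
  x = 15: rhs = 19, matching y values: none (0 points).
  x = 16: rhs = 12, matching y values: 9, 14 (2 points).
  x = 17: rhs = 9, matching y values: 3, 20 (2 points).
  x = 18: rhs = 16, matching y values: 4, 19 (2 points).
  x = 19: rhs = 16, matching y values: 4, 19 (2 points).
  x = 20: rhs = 15, matching y values: none (0 points).
  x = 21: rhs = 19, matching y values: none (0 points).
  x = 22: rhs = 11, matching y values: none (0 points).
Total affine count: 26.
Full point count |E(F_23)| = 26 + 1 = 27.
Hasse bound: |27 − (23+1)| = |3| = 3 ≤ 2√23 ≈ 9.5917 ✓.


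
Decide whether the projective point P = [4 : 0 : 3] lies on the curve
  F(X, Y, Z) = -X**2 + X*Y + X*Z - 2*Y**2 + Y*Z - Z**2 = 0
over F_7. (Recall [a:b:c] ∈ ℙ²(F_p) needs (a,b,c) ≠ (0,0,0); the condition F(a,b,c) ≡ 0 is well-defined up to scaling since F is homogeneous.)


F(4,0,3) ≡ 1 (mod 7); P is NOT on the curve.

Evaluate F(4, 0, 3) term-by-term (mod 7).
  -X**2 ↦ -1·16·1·1 = -16
  X*Y ↦ 1·4·0·1 = 0
  X*Z ↦ 1·4·1·3 = 12
  -2*Y**2 ↦ -2·1·0·1 = 0
  Y*Z ↦ 1·1·0·3 = 0
  -Z**2 ↦ -1·1·1·9 = -9
Sum: F(4, 0, 3) = (-16) + (0) + (12) + (0) + (0) + (-9) = -13.
Reducing mod 7: -13 ≡ 1 (mod 7).
Since F(a, b, c) ≡ 1 ≠ 0 (mod 7), P does NOT lie on the curve.


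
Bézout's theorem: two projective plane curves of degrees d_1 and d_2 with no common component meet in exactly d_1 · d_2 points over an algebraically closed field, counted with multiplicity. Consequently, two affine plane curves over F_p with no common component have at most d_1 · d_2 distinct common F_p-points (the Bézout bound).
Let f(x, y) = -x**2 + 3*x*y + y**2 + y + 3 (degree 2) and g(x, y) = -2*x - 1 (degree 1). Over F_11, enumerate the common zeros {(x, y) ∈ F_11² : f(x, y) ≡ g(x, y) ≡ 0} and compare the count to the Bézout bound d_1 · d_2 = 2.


Common zeros: {(5, 0), (5, 6)}; count = 2; Bézout bound = 2.

deg(f) = 2, deg(g) = 1, so Bézout bound = 2.
Scan x ∈ F_11. For each x, list the y ∈ F_11 with f(x, y) ≡ 0 and those with g(x, y) ≡ 0 (mod 11); the common zeros in that column are the intersection.
  x = 0: f ≡ 0 at y ∈ {5}; g ≡ 0 at y ∈ ∅; common: ∅.
  x = 1: f ≡ 0 at y ∈ ∅; g ≡ 0 at y ∈ ∅; common: ∅.
  x = 2: f ≡ 0 at y ∈ {6, 9}; g ≡ 0 at y ∈ ∅; common: ∅.
  x = 3: f ≡ 0 at y ∈ {3, 9}; g ≡ 0 at y ∈ ∅; common: ∅.
  x = 4: f ≡ 0 at y ∈ {4, 5}; g ≡ 0 at y ∈ ∅; common: ∅.
  x = 5: f ≡ 0 at y ∈ {0, 6}; g ≡ 0 at y ∈ {0, 1, 2, 3, 4, 5, 6, 7, 8, 9, 10}; common: {0, 6}.
  x = 6: f ≡ 0 at y ∈ {0, 3}; g ≡ 0 at y ∈ ∅; common: ∅.
  x = 7: f ≡ 0 at y ∈ ∅; g ≡ 0 at y ∈ ∅; common: ∅.
  x = 8: f ≡ 0 at y ∈ {4}; g ≡ 0 at y ∈ ∅; common: ∅.
  x = 9: f ≡ 0 at y ∈ ∅; g ≡ 0 at y ∈ ∅; common: ∅.
  x = 10: f ≡ 0 at y ∈ ∅; g ≡ 0 at y ∈ ∅; common: ∅.
Collecting: common zeros = {(5, 0), (5, 6)}, so the count is 2.
Comparison with the Bézout bound: 2 ≤ 2 = deg(f)·deg(g), as expected for curves with no common component (the bound is attained).


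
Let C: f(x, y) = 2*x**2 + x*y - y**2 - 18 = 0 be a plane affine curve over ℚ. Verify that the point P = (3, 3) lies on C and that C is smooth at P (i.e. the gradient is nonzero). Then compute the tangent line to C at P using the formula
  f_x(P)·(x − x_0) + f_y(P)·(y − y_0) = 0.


Tangent line at P: 15*x - 3*y - 36 = 0.

Step 1: f(3, 3) = 0, so P lies on C.
Step 2: partial derivatives
  f_x(x, y) = 4*x + y, f_y(x, y) = x - 2*y.
  f_x(P) = 15, f_y(P) = -3 (gradient nonzero, so P is smooth).
Step 3: tangent line at P: 15·(x − 3) + -3·(y − 3) = 0.
Expanding: 15*x - 3*y - 36 = 0.


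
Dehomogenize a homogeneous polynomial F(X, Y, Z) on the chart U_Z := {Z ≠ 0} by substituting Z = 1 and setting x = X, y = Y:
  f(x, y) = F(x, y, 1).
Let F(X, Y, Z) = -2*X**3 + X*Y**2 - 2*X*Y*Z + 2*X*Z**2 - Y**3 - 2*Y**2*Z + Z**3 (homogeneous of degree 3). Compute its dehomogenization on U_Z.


f(x, y) = -2*x**3 + x*y**2 - 2*x*y + 2*x - y**3 - 2*y**2 + 1

On U_Z we set Z = 1. Each monomial c·X^i·Y^j·Z^k in F becomes c·x^i·y^j·1^k = c·x^i·y^j.
Substituting Z = 1: F(X, Y, 1) = -2*x**3 + x*y**2 - 2*x*y + 2*x - y**3 - 2*y**2 + 1.
Note: deg(f) ≤ deg(F) = 3; strict inequality happens when F is divisible by Z (lost terms).


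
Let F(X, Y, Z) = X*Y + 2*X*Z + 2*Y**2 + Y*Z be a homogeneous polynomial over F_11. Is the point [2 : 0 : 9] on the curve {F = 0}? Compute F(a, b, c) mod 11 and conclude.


F(2,0,9) ≡ 3 (mod 11); P is NOT on the curve.

Evaluate F(2, 0, 9) term-by-term (mod 11).
  X*Y ↦ 1·2·0·1 = 0
  2*X*Z ↦ 2·2·1·9 = 36
  2*Y**2 ↦ 2·1·0·1 = 0
  Y*Z ↦ 1·1·0·9 = 0
Sum: F(2, 0, 9) = (0) + (36) + (0) + (0) = 36.
Reducing mod 11: 36 ≡ 3 (mod 11).
Since F(a, b, c) ≡ 3 ≠ 0 (mod 11), P does NOT lie on the curve.


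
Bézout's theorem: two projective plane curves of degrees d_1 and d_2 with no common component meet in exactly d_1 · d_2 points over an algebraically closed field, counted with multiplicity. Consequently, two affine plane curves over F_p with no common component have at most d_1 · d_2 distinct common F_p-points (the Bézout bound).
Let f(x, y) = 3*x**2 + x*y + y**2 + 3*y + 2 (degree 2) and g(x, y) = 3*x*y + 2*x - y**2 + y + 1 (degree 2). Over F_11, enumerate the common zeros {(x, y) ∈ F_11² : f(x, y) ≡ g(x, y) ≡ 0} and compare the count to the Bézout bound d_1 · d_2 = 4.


Common zeros: {(5, 0)}; count = 1; Bézout bound = 4.

deg(f) = 2, deg(g) = 2, so Bézout bound = 4.
Scan x ∈ F_11. For each x, list the y ∈ F_11 with f(x, y) ≡ 0 and those with g(x, y) ≡ 0 (mod 11); the common zeros in that column are the intersection.
  x = 0: f ≡ 0 at y ∈ {9, 10}; g ≡ 0 at y ∈ {4, 8}; common: ∅.
  x = 1: f ≡ 0 at y ∈ ∅; g ≡ 0 at y ∈ ∅; common: ∅.
  x = 2: f ≡ 0 at y ∈ ∅; g ≡ 0 at y ∈ {1, 6}; common: ∅.
  x = 3: f ≡ 0 at y ∈ ∅; g ≡ 0 at y ∈ ∅; common: ∅.
  x = 4: f ≡ 0 at y ∈ {5, 10}; g ≡ 0 at y ∈ ∅; common: ∅.
  x = 5: f ≡ 0 at y ∈ {0, 3}; g ≡ 0 at y ∈ {0, 5}; common: {0}.
  x = 6: f ≡ 0 at y ∈ {0, 2}; g ≡ 0 at y ∈ ∅; common: ∅.
  x = 7: f ≡ 0 at y ∈ ∅; g ≡ 0 at y ∈ {2, 9}; common: ∅.
  x = 8: f ≡ 0 at y ∈ {2, 9}; g ≡ 0 at y ∈ {7}; common: ∅.
  x = 9: f ≡ 0 at y ∈ {5}; g ≡ 0 at y ∈ ∅; common: ∅.
  x = 10: f ≡ 0 at y ∈ ∅; g ≡ 0 at y ∈ {10}; common: ∅.
Collecting: common zeros = {(5, 0)}, so the count is 1.
Comparison with the Bézout bound: 1 ≤ 4 = deg(f)·deg(g), as expected for curves with no common component (the affine F_11-count falls short of the bound because intersections may lie at infinity, over extension fields, or carry multiplicity).


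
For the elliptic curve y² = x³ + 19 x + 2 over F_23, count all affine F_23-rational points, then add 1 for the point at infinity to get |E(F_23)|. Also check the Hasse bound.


Affine points = {(0, 5), (0, 18), (2, 5), (2, 18), (4, 2), (4, 21), (7, 8), (7, 15), (11, 1), (11, 22), (12, 7), (12, 16), (13, 10), (13, 13), (16, 3), (16, 20), (18, 9), (18, 14), (19, 0), (21, 5), (21, 18)}; affine count = 21; |E(F_23)| = 22.

Discriminant check: Δ ∝ 4a³ + 27b² = 4·19³ + 27·2² = 4·6859 + 27·4 ≡ 13 (mod 23). Nonzero ⇒ E is nonsingular.
For each x ∈ F_23, compute rhs = x³ + 19·x + 2 mod 23, then count y ∈ F_23 with y² ≡ rhs.
  x = 0: rhs = 2, matching y values: 5, 18 (2 points).
  x = 1: rhs = 22, matching y values: none (0 points).
  x = 2: rhs = 2, matching y values: 5, 18 (2 points).
  x = 3: rhs = 17, matching y values: none (0 points).
  x = 4: rhs = 4, matching y values: 2, 21 (2 points).
  x = 5: rhs = 15, matching y values: none (0 points).
  x = 6: rhs = 10, matching y values: none (0 points).
  x = 7: rhs = 18, matching y values: 8, 15 (2 points).
  x = 8: rhs = 22, matching y values: none (0 points).
  x = 9: rhs = 5, matching y values: none (0 points).
  x = 10: rhs = 19, matching y values: none (0 points).
  x = 11: rhs = 1, matching y values: 1, 22 (2 points).
  x = 12: rhs = 3, matching y values: 7, 16 (2 points).
  x = 13: rhs = 8, matching y values: 10, 13 (2 points).
  x = 14: rhs = 22, matching y values: none (0 points).
  x = 15: rhs = 5, matching y values: none (0 points).
  x = 16: rhs = 9, matching y values: 3, 20 (2 points).
  x = 17: rhs = 17, matching y values: none (0 points).
  x = 18: rhs = 12, matching y values: 9, 14 (2 points).
  x = 19: rhs = 0, matching y values: 0 (1 points).
  x = 20: rhs = 10, matching y values: none (0 points).
  x = 21: rhs = 2, matching y values: 5, 18 (2 points).
  x = 22: rhs = 5, matching y values: none (0 points).
Total affine count: 21.
Full point count |E(F_23)| = 21 + 1 = 22.
Hasse bound: |22 − (23+1)| = |-2| = 2 ≤ 2√23 ≈ 9.5917 ✓.


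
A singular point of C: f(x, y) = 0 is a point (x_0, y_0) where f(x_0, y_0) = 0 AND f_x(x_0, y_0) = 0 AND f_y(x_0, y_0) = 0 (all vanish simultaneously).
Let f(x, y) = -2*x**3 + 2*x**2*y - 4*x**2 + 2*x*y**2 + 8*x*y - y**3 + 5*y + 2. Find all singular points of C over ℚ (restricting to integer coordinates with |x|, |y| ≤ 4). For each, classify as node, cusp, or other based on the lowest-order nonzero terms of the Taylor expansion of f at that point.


Singular points: {(-1, -1)}; classification: cusp.

Compute partial derivatives:
  f_x = -6*x**2 + 4*x*y - 8*x + 2*y**2 + 8*y.
  f_y = 2*x**2 + 4*x*y + 8*x - 3*y**2 + 5.
Scan x_0 ∈ {−4, ..., 4}. For each x_0, f_y(x_0, y) is a polynomial in y; find its integer roots y ∈ {−4, ..., 4}, then test f_x and f at those candidates.
  x = -4: f_y(-4, y) = -3*y**2 - 16*y + 5; no integer root y with |y| ≤ 4.
  x = -3: f_y(-3, y) = -3*y**2 - 12*y - 1; no integer root y with |y| ≤ 4.
  x = -2: f_y(-2, y) = -3*y**2 - 8*y - 3; no integer root y with |y| ≤ 4.
  x = -1: f_y(-1, y) = -3*y**2 - 4*y - 1; vanishes at y ∈ {-1}. (-1, -1): f_x = 0, f = 0 — SINGULAR.
  x = 0: f_y(0, y) = 5 - 3*y**2; no integer root y with |y| ≤ 4.
  x = 1: f_y(1, y) = -3*y**2 + 4*y + 15; vanishes at y ∈ {3}. (1, 3): f_x = 40 ≠ 0.
  x = 2: f_y(2, y) = -3*y**2 + 8*y + 29; no integer root y with |y| ≤ 4.
  x = 3: f_y(3, y) = -3*y**2 + 12*y + 47; no integer root y with |y| ≤ 4.
  x = 4: f_y(4, y) = -3*y**2 + 16*y + 69; no integer root y with |y| ≤ 4.
Only singular point on the grid: (-1, -1).
Classify: substitute x = -1 + u, y = -1 + v and expand: f = -2*u**3 + 2*u**2*v + 2*u*v**2 - v**3 + v**2.
No constant or linear terms (consistent with a singular point). Quadratic part: v**2. Cubic part: -2*u**3 + 2*u**2*v + 2*u*v**2 - v**3.
The quadratic part v**2 is a perfect square, so there is a single (double) tangent line v = 0, i.e. y = -1. Restricting the cubic part to that line (v = 0) leaves -2*u**3 ≠ 0, so f is not divisible by v and the branch is v² ≈ 2*u**3 to lowest order — this is a cusp.
Classification: cusp.


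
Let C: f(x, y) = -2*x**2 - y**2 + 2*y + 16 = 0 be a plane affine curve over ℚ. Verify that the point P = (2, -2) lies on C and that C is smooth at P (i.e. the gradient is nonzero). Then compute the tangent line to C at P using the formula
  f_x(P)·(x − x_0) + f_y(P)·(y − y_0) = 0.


Tangent line at P: -8*x + 6*y + 28 = 0.

Step 1: f(2, -2) = 0, so P lies on C.
Step 2: partial derivatives
  f_x(x, y) = -4*x, f_y(x, y) = 2 - 2*y.
  f_x(P) = -8, f_y(P) = 6 (gradient nonzero, so P is smooth).
Step 3: tangent line at P: -8·(x − 2) + 6·(y − -2) = 0.
Expanding: -8*x + 6*y + 28 = 0.


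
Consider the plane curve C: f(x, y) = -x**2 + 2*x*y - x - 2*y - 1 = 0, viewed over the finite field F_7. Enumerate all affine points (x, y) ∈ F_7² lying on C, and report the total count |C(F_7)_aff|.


Affine F_7-points: {(0, 3), (2, 0), (3, 5), (4, 0), (5, 3), (6, 5)}; count = 6.

For each of the 49 pairs (x, y) ∈ F_7², evaluate f(x, y) mod 7. Record the zeros.
  x = 0: [0↦6, 1↦4, 2↦2, 3↦0, 4↦5, 5↦3, 6↦1]  zeros at y ∈ {3}
  x = 1: [0↦4, 1↦4, 2↦4, 3↦4, 4↦4, 5↦4, 6↦4]  zeros at y ∈ ∅
  x = 2: [0↦0, 1↦2, 2↦4, 3↦6, 4↦1, 5↦3, 6↦5]  zeros at y ∈ {0}
  x = 3: [0↦1, 1↦5, 2↦2, 3↦6, 4↦3, 5↦0, 6↦4]  zeros at y ∈ {5}
  x = 4: [0↦0, 1↦6, 2↦5, 3↦4, 4↦3, 5↦2, 6↦1]  zeros at y ∈ {0}
  x = 5: [0↦4, 1↦5, 2↦6, 3↦0, 4↦1, 5↦2, 6↦3]  zeros at y ∈ {3}
  x = 6: [0↦6, 1↦2, 2↦5, 3↦1, 4↦4, 5↦0, 6↦3]  zeros at y ∈ {5}
Collecting zeros: affine points = {(0, 3), (2, 0), (3, 5), (4, 0), (5, 3), (6, 5)}.
Total count |C(F_7)_aff| = 6.


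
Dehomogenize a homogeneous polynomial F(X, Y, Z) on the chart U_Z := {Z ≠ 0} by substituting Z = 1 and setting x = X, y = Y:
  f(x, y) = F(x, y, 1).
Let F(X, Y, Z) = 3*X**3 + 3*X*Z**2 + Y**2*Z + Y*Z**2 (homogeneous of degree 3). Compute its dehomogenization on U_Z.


f(x, y) = 3*x**3 + 3*x + y**2 + y

On U_Z we set Z = 1. Each monomial c·X^i·Y^j·Z^k in F becomes c·x^i·y^j·1^k = c·x^i·y^j.
Substituting Z = 1: F(X, Y, 1) = 3*x**3 + 3*x + y**2 + y.
Note: deg(f) ≤ deg(F) = 3; strict inequality happens when F is divisible by Z (lost terms).


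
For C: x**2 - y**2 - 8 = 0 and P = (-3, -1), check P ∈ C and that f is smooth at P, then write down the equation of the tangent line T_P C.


Tangent line at P: -6*x + 2*y - 16 = 0.

Step 1: f(-3, -1) = 0, so P lies on C.
Step 2: partial derivatives
  f_x(x, y) = 2*x, f_y(x, y) = -2*y.
  f_x(P) = -6, f_y(P) = 2 (gradient nonzero, so P is smooth).
Step 3: tangent line at P: -6·(x − -3) + 2·(y − -1) = 0.
Expanding: -6*x + 2*y - 16 = 0.


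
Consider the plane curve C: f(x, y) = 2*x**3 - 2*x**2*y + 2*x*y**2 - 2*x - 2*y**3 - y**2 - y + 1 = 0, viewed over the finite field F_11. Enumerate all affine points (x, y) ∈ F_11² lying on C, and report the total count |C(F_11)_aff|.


Affine F_11-points: {(0, 6), (2, 8), (3, 1), (4, 0), (4, 9), (6, 9), (7, 5), (8, 4), (8, 10), (9, 0), (10, 2), (10, 4), (10, 9)}; count = 13.

For each of the 121 pairs (x, y) ∈ F_11², evaluate f(x, y) mod 11. Record the zeros.
  x = 0: [0↦1, 1↦8, 2↦1, 3↦1, 4↦7, 5↦7, 6↦0, 7↦7, 8↦5, 9↦4, 10↦3]  zeros at y ∈ {6}
  x = 1: [0↦1, 1↦8, 2↦5, 3↦2, 4↦9, 5↦3, 6↦5, 7↦3, 8↦7, 9↦5, 10↦7]  zeros at y ∈ ∅
  x = 2: [0↦2, 1↦5, 2↦2, 3↦3, 4↦7, 5↦2, 6↦9, 7↦5, 8↦0, 9↦4, 10↦5]  zeros at y ∈ {8}
  x = 3: [0↦5, 1↦0, 2↦4, 3↦5, 4↦2, 5↦5, 6↦2, 7↦3, 8↦7, 9↦2, 10↦9]  zeros at y ∈ {1}
  x = 4: [0↦0, 1↦5, 2↦1, 3↦9, 4↦6, 5↦2, 6↦7, 7↦9, 8↦7, 9↦0, 10↦9]  zeros at y ∈ {0, 9}
  x = 5: [0↦10, 1↦10, 2↦5, 3↦5, 4↦9, 5↦5, 6↦3, 7↦2, 8↦1, 9↦10, 10↦6]  zeros at y ∈ ∅
  x = 6: [0↦3, 1↦5, 2↦6, 3↦5, 4↦1, 5↦4, 6↦2, 7↦5, 8↦1, 9↦0, 10↦1]  zeros at y ∈ {9}
  x = 7: [0↦2, 1↦2, 2↦5, 3↦10, 4↦5, 5↦0, 6↦5, 7↦8, 8↦8, 9↦4, 10↦6]  zeros at y ∈ {5}
  x = 8: [0↦8, 1↦2, 2↦3, 3↦10, 4↦0, 5↦5, 6↦2, 7↦1, 8↦1, 9↦1, 10↦0]  zeros at y ∈ {4, 10}
  x = 9: [0↦0, 1↦6, 2↦1, 3↦6, 4↦9, 5↦9, 6↦5, 7↦7, 8↦3, 9↦3, 10↦6]  zeros at y ∈ {0}
  x = 10: [0↦1, 1↦4, 2↦0, 3↦10, 4↦0, 5↦2, 6↦4, 7↦5, 8↦4, 9↦0, 10↦3]  zeros at y ∈ {2, 4, 9}
Collecting zeros: affine points = {(0, 6), (2, 8), (3, 1), (4, 0), (4, 9), (6, 9), (7, 5), (8, 4), (8, 10), (9, 0), (10, 2), (10, 4), (10, 9)}.
Total count |C(F_11)_aff| = 13.


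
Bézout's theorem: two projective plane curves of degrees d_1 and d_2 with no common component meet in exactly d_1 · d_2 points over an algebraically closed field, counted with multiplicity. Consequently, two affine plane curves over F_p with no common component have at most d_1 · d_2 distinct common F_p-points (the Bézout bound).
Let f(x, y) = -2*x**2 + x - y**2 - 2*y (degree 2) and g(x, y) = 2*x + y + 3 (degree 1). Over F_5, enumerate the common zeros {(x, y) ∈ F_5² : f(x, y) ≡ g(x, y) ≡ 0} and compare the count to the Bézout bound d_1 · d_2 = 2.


Common zeros: ∅; count = 0; Bézout bound = 2.

deg(f) = 2, deg(g) = 1, so Bézout bound = 2.
Scan x ∈ F_5. For each x, list the y ∈ F_5 with f(x, y) ≡ 0 and those with g(x, y) ≡ 0 (mod 5); the common zeros in that column are the intersection.
  x = 0: f ≡ 0 at y ∈ {0, 3}; g ≡ 0 at y ∈ {2}; common: ∅.
  x = 1: f ≡ 0 at y ∈ {4}; g ≡ 0 at y ∈ {0}; common: ∅.
  x = 2: f ≡ 0 at y ∈ {4}; g ≡ 0 at y ∈ {3}; common: ∅.
  x = 3: f ≡ 0 at y ∈ {0, 3}; g ≡ 0 at y ∈ {1}; common: ∅.
  x = 4: f ≡ 0 at y ∈ ∅; g ≡ 0 at y ∈ {4}; common: ∅.
Collecting: common zeros = ∅, so the count is 0.
Comparison with the Bézout bound: 0 ≤ 2 = deg(f)·deg(g), as expected for curves with no common component (the affine F_5-count falls short of the bound because intersections may lie at infinity, over extension fields, or carry multiplicity).


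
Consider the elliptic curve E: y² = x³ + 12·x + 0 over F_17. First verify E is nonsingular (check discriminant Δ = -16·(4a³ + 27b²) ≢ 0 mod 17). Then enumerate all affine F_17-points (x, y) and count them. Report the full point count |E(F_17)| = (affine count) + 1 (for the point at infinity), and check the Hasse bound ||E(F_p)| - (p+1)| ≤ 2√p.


Affine points = {(0, 0), (1, 8), (1, 9), (2, 7), (2, 10), (5, 7), (5, 10), (6, 4), (6, 13), (7, 6), (7, 11), (8, 8), (8, 9), (9, 2), (9, 15), (10, 7), (10, 10), (11, 1), (11, 16), (12, 6), (12, 11), (15, 6), (15, 11), (16, 2), (16, 15)}; affine count = 25; |E(F_17)| = 26.

Discriminant check: Δ ∝ 4a³ + 27b² = 4·12³ + 27·0² = 4·1728 + 27·0 ≡ 10 (mod 17). Nonzero ⇒ E is nonsingular.
For each x ∈ F_17, compute rhs = x³ + 12·x + 0 mod 17, then count y ∈ F_17 with y² ≡ rhs.
  x = 0: rhs = 0, matching y values: 0 (1 points).
  x = 1: rhs = 13, matching y values: 8, 9 (2 points).
  x = 2: rhs = 15, matching y values: 7, 10 (2 points).
  x = 3: rhs = 12, matching y values: none (0 points).
  x = 4: rhs = 10, matching y values: none (0 points).
  x = 5: rhs = 15, matching y values: 7, 10 (2 points).
  x = 6: rhs = 16, matching y values: 4, 13 (2 points).
  x = 7: rhs = 2, matching y values: 6, 11 (2 points).
  x = 8: rhs = 13, matching y values: 8, 9 (2 points).
  x = 9: rhs = 4, matching y values: 2, 15 (2 points).
  x = 10: rhs = 15, matching y values: 7, 10 (2 points).
  x = 11: rhs = 1, matching y values: 1, 16 (2 points).
  x = 12: rhs = 2, matching y values: 6, 11 (2 points).
  x = 13: rhs = 7, matching y values: none (0 points).
  x = 14: rhs = 5, matching y values: none (0 points).
  x = 15: rhs = 2, matching y values: 6, 11 (2 points).
  x = 16: rhs = 4, matching y values: 2, 15 (2 points).
Total affine count: 25.
Full point count |E(F_17)| = 25 + 1 = 26.
Hasse bound: |26 − (17+1)| = |8| = 8 ≤ 2√17 ≈ 8.2462 ✓.


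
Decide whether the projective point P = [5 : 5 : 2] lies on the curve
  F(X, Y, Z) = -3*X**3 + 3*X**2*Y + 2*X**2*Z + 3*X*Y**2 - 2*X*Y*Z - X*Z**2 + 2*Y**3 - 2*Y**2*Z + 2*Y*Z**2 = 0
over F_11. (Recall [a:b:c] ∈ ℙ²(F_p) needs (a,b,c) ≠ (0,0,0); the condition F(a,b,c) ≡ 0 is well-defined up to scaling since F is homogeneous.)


F(5,5,2) ≡ 6 (mod 11); P is NOT on the curve.

Evaluate F(5, 5, 2) term-by-term (mod 11).
  -3*X**3 ↦ -3·125·1·1 = -375
  3*X**2*Y ↦ 3·25·5·1 = 375
  2*X**2*Z ↦ 2·25·1·2 = 100
  3*X*Y**2 ↦ 3·5·25·1 = 375
  -2*X*Y*Z ↦ -2·5·5·2 = -100
  -X*Z**2 ↦ -1·5·1·4 = -20
  2*Y**3 ↦ 2·1·125·1 = 250
  -2*Y**2*Z ↦ -2·1·25·2 = -100
  2*Y*Z**2 ↦ 2·1·5·4 = 40
Sum: F(5, 5, 2) = (-375) + (375) + (100) + (375) + (-100) + (-20) + (250) + (-100) + (40) = 545.
Reducing mod 11: 545 ≡ 6 (mod 11).
Since F(a, b, c) ≡ 6 ≠ 0 (mod 11), P does NOT lie on the curve.


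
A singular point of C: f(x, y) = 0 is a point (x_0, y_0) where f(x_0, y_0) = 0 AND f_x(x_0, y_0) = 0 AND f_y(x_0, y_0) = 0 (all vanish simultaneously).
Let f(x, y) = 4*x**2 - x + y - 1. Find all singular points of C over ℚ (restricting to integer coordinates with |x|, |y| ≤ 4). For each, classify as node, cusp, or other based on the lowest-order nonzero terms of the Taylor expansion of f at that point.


No singular points in the scanned grid; C is smooth there.

Compute partial derivatives:
  f_x = 8*x - 1.
  f_y = 1.
f_y = 1 is a nonzero constant, so f_y never vanishes: no point (x, y) can satisfy f = f_x = f_y = 0. In particular no (x, y) ∈ {−4, ..., 4}² is singular; the curve is smooth.


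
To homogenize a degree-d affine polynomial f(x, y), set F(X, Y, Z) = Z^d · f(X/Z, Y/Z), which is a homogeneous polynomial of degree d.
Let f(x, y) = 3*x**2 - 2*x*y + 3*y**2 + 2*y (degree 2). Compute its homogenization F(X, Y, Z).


F(X, Y, Z) = 3*X**2 - 2*X*Y + 3*Y**2 + 2*Y*Z

deg(f) = 2.
Substitute x = X/Z, y = Y/Z into f, then multiply by Z^2.
  monomial 3·x^2·y^0 ↦ 3·X^2·Y^0·Z^0.
  monomial -2·x^1·y^1 ↦ -2·X^1·Y^1·Z^0.
  monomial 3·x^0·y^2 ↦ 3·X^0·Y^2·Z^0.
  monomial 2·x^0·y^1 ↦ 2·X^0·Y^1·Z^1.
Collecting: F(X, Y, Z) = 3*X**2 - 2*X*Y + 3*Y**2 + 2*Y*Z.


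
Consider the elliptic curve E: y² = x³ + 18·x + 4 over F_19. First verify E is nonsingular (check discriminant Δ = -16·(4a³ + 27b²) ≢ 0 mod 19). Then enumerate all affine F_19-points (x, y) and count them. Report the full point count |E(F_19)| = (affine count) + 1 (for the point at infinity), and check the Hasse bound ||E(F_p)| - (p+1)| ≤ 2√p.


Affine points = {(0, 2), (0, 17), (1, 2), (1, 17), (3, 3), (3, 16), (4, 8), (4, 11), (6, 9), (6, 10), (7, 6), (7, 13), (10, 5), (10, 14), (14, 6), (14, 13), (15, 1), (15, 18), (17, 6), (17, 13), (18, 2), (18, 17)}; affine count = 22; |E(F_19)| = 23.

Discriminant check: Δ ∝ 4a³ + 27b² = 4·18³ + 27·4² = 4·5832 + 27·16 ≡ 10 (mod 19). Nonzero ⇒ E is nonsingular.
For each x ∈ F_19, compute rhs = x³ + 18·x + 4 mod 19, then count y ∈ F_19 with y² ≡ rhs.
  x = 0: rhs = 4, matching y values: 2, 17 (2 points).
  x = 1: rhs = 4, matching y values: 2, 17 (2 points).
  x = 2: rhs = 10, matching y values: none (0 points).
  x = 3: rhs = 9, matching y values: 3, 16 (2 points).
  x = 4: rhs = 7, matching y values: 8, 11 (2 points).
  x = 5: rhs = 10, matching y values: none (0 points).
  x = 6: rhs = 5, matching y values: 9, 10 (2 points).
  x = 7: rhs = 17, matching y values: 6, 13 (2 points).
  x = 8: rhs = 14, matching y values: none (0 points).
  x = 9: rhs = 2, matching y values: none (0 points).
  x = 10: rhs = 6, matching y values: 5, 14 (2 points).
  x = 11: rhs = 13, matching y values: none (0 points).
  x = 12: rhs = 10, matching y values: none (0 points).
  x = 13: rhs = 3, matching y values: none (0 points).
  x = 14: rhs = 17, matching y values: 6, 13 (2 points).
  x = 15: rhs = 1, matching y values: 1, 18 (2 points).
  x = 16: rhs = 18, matching y values: none (0 points).
  x = 17: rhs = 17, matching y values: 6, 13 (2 points).
  x = 18: rhs = 4, matching y values: 2, 17 (2 points).
Total affine count: 22.
Full point count |E(F_19)| = 22 + 1 = 23.
Hasse bound: |23 − (19+1)| = |3| = 3 ≤ 2√19 ≈ 8.7178 ✓.


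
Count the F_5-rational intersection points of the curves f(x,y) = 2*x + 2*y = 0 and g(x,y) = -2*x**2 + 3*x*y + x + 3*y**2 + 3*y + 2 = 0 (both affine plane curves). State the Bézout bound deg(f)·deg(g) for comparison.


Common zeros: {(2, 3)}; count = 1; Bézout bound = 2.

deg(f) = 1, deg(g) = 2, so Bézout bound = 2.
Scan x ∈ F_5. For each x, list the y ∈ F_5 with f(x, y) ≡ 0 and those with g(x, y) ≡ 0 (mod 5); the common zeros in that column are the intersection.
  x = 0: f ≡ 0 at y ∈ {0}; g ≡ 0 at y ∈ {2}; common: ∅.
  x = 1: f ≡ 0 at y ∈ {4}; g ≡ 0 at y ∈ {1, 2}; common: ∅.
  x = 2: f ≡ 0 at y ∈ {3}; g ≡ 0 at y ∈ {3, 4}; common: {3}.
  x = 3: f ≡ 0 at y ∈ {2}; g ≡ 0 at y ∈ {3}; common: ∅.
  x = 4: f ≡ 0 at y ∈ {1}; g ≡ 0 at y ∈ ∅; common: ∅.
Collecting: common zeros = {(2, 3)}, so the count is 1.
Comparison with the Bézout bound: 1 ≤ 2 = deg(f)·deg(g), as expected for curves with no common component (the affine F_5-count falls short of the bound because intersections may lie at infinity, over extension fields, or carry multiplicity).


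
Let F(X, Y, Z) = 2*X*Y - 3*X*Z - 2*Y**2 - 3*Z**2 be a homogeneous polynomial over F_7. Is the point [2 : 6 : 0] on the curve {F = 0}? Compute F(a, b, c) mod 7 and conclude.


F(2,6,0) ≡ 1 (mod 7); P is NOT on the curve.

Evaluate F(2, 6, 0) term-by-term (mod 7).
  2*X*Y ↦ 2·2·6·1 = 24
  -3*X*Z ↦ -3·2·1·0 = 0
  -2*Y**2 ↦ -2·1·36·1 = -72
  -3*Z**2 ↦ -3·1·1·0 = 0
Sum: F(2, 6, 0) = (24) + (0) + (-72) + (0) = -48.
Reducing mod 7: -48 ≡ 1 (mod 7).
Since F(a, b, c) ≡ 1 ≠ 0 (mod 7), P does NOT lie on the curve.


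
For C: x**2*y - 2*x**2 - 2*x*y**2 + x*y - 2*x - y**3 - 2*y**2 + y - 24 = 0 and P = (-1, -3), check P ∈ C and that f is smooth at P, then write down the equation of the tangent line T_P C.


Tangent line at P: -13*x - 26*y - 91 = 0.

Step 1: f(-1, -3) = 0, so P lies on C.
Step 2: partial derivatives
  f_x(x, y) = 2*x*y - 4*x - 2*y**2 + y - 2, f_y(x, y) = x**2 - 4*x*y + x - 3*y**2 - 4*y + 1.
  f_x(P) = -13, f_y(P) = -26 (gradient nonzero, so P is smooth).
Step 3: tangent line at P: -13·(x − -1) + -26·(y − -3) = 0.
Expanding: -13*x - 26*y - 91 = 0.


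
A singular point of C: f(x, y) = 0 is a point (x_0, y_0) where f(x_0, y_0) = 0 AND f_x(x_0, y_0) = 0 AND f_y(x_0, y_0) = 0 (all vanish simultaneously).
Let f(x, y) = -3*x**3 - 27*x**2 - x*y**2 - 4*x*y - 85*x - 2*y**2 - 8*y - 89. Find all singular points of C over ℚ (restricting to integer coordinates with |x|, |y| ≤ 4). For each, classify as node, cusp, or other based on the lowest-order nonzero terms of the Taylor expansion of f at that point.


Singular points: {(-3, -2)}; classification: cusp.

Compute partial derivatives:
  f_x = -9*x**2 - 54*x - y**2 - 4*y - 85.
  f_y = -2*x*y - 4*x - 4*y - 8.
Scan x_0 ∈ {−4, ..., 4}. For each x_0, f_y(x_0, y) is a polynomial in y; find its integer roots y ∈ {−4, ..., 4}, then test f_x and f at those candidates.
  x = -4: f_y(-4, y) = 4*y + 8; vanishes at y ∈ {-2}. (-4, -2): f_x = -9 ≠ 0.
  x = -3: f_y(-3, y) = 2*y + 4; vanishes at y ∈ {-2}. (-3, -2): f_x = 0, f = 0 — SINGULAR.
  x = -2: f_y(-2, y) = 0; vanishes at y ∈ {-4, -3, -2, -1, 0, 1, 2, 3, 4}. (-2, -4): f_x = -13 ≠ 0; (-2, -3): f_x = -10 ≠ 0; (-2, -2): f_x = -9 ≠ 0; (-2, -1): f_x = -10 ≠ 0; (-2, 0): f_x = -13 ≠ 0; (-2, 1): f_x = -18 ≠ 0; (-2, 2): f_x = -25 ≠ 0; (-2, 3): f_x = -34 ≠ 0; (-2, 4): f_x = -45 ≠ 0.
  x = -1: f_y(-1, y) = -2*y - 4; vanishes at y ∈ {-2}. (-1, -2): f_x = -36 ≠ 0.
  x = 0: f_y(0, y) = -4*y - 8; vanishes at y ∈ {-2}. (0, -2): f_x = -81 ≠ 0.
  x = 1: f_y(1, y) = -6*y - 12; vanishes at y ∈ {-2}. (1, -2): f_x = -144 ≠ 0.
  x = 2: f_y(2, y) = -8*y - 16; vanishes at y ∈ {-2}. (2, -2): f_x = -225 ≠ 0.
  x = 3: f_y(3, y) = -10*y - 20; vanishes at y ∈ {-2}. (3, -2): f_x = -324 ≠ 0.
  x = 4: f_y(4, y) = -12*y - 24; vanishes at y ∈ {-2}. (4, -2): f_x = -441 ≠ 0.
Only singular point on the grid: (-3, -2).
Classify: substitute x = -3 + u, y = -2 + v and expand: f = -3*u**3 - u*v**2 + v**2.
No constant or linear terms (consistent with a singular point). Quadratic part: v**2. Cubic part: -3*u**3 - u*v**2.
The quadratic part v**2 is a perfect square, so there is a single (double) tangent line v = 0, i.e. y = -2. Restricting the cubic part to that line (v = 0) leaves -3*u**3 ≠ 0, so f is not divisible by v and the branch is v² ≈ 3*u**3 to lowest order — this is a cusp.
Classification: cusp.


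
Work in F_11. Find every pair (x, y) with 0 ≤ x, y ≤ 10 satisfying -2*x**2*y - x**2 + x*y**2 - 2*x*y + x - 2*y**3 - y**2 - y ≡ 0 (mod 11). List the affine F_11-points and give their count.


Affine F_11-points: {(0, 0), (0, 2), (0, 3), (1, 0), (1, 5), (1, 6), (2, 9), (5, 8), (6, 4), (6, 6), (6, 9), (9, 2), (10, 3)}; count = 13.

For each of the 121 pairs (x, y) ∈ F_11², evaluate f(x, y) mod 11. Record the zeros.
  x = 0: [0↦0, 1↦7, 2↦0, 3↦0, 4↦6, 5↦6, 6↦10, 7↦6, 8↦4, 9↦3, 10↦2]  zeros at y ∈ {0, 2, 3}
  x = 1: [0↦0, 1↦4, 2↦7, 3↦8, 4↦6, 5↦0, 6↦0, 7↦5, 8↦3, 9↦4, 10↦7]  zeros at y ∈ {0, 5, 6}
  x = 2: [0↦9, 1↦6, 2↦4, 3↦2, 4↦10, 5↦5, 6↦8, 7↦7, 8↦1, 9↦0, 10↦3]  zeros at y ∈ {9}
  x = 3: [0↦5, 1↦2, 2↦2, 3↦4, 4↦7, 5↦10, 6↦1, 7↦1, 8↦9, 9↦2, 10↦1]  zeros at y ∈ ∅
  x = 4: [0↦10, 1↦3, 2↦1, 3↦3, 4↦8, 5↦4, 6↦1, 7↦9, 8↦5, 9↦10, 10↦1]  zeros at y ∈ ∅
  x = 5: [0↦2, 1↦9, 2↦1, 3↦10, 4↦2, 5↦9, 6↦8, 7↦9, 8↦0, 9↦2, 10↦3]  zeros at y ∈ {8}
  x = 6: [0↦3, 1↦9, 2↦2, 3↦3, 4↦0, 5↦3, 6↦0, 7↦1, 8↦5, 9↦0, 10↦7]  zeros at y ∈ {4, 6, 9}
  x = 7: [0↦2, 1↦3, 2↦4, 3↦4, 4↦2, 5↦8, 6↦10, 7↦7, 8↦9, 9↦4, 10↦2]  zeros at y ∈ ∅
  x = 8: [0↦10, 1↦2, 2↦7, 3↦2, 4↦8, 5↦2, 6↦5, 7↦5, 8↦1, 9↦3, 10↦10]  zeros at y ∈ ∅
  x = 9: [0↦5, 1↦6, 2↦0, 3↦8, 4↦7, 5↦7, 6↦7, 7↦6, 8↦3, 9↦8, 10↦9]  zeros at y ∈ {2}
  x = 10: [0↦9, 1↦4, 2↦5, 3↦0, 4↦10, 5↦1, 6↦5, 7↦10, 8↦4, 9↦8, 10↦10]  zeros at y ∈ {3}
Collecting zeros: affine points = {(0, 0), (0, 2), (0, 3), (1, 0), (1, 5), (1, 6), (2, 9), (5, 8), (6, 4), (6, 6), (6, 9), (9, 2), (10, 3)}.
Total count |C(F_11)_aff| = 13.


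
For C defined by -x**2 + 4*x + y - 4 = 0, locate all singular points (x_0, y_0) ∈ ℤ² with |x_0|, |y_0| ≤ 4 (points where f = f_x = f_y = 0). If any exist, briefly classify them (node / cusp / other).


No singular points in the scanned grid; C is smooth there.

Compute partial derivatives:
  f_x = 4 - 2*x.
  f_y = 1.
f_y = 1 is a nonzero constant, so f_y never vanishes: no point (x, y) can satisfy f = f_x = f_y = 0. In particular no (x, y) ∈ {−4, ..., 4}² is singular; the curve is smooth.


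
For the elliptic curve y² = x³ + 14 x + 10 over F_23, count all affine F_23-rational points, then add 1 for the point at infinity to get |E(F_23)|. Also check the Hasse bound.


Affine points = {(1, 5), (1, 18), (2, 0), (8, 6), (8, 17), (10, 0), (11, 0), (14, 11), (14, 12), (16, 11), (16, 12), (17, 3), (17, 20), (22, 8), (22, 15)}; affine count = 15; |E(F_23)| = 16.

Discriminant check: Δ ∝ 4a³ + 27b² = 4·14³ + 27·10² = 4·2744 + 27·100 ≡ 14 (mod 23). Nonzero ⇒ E is nonsingular.
For each x ∈ F_23, compute rhs = x³ + 14·x + 10 mod 23, then count y ∈ F_23 with y² ≡ rhs.
  x = 0: rhs = 10, matching y values: none (0 points).
  x = 1: rhs = 2, matching y values: 5, 18 (2 points).
  x = 2: rhs = 0, matching y values: 0 (1 points).
  x = 3: rhs = 10, matching y values: none (0 points).
  x = 4: rhs = 15, matching y values: none (0 points).
  x = 5: rhs = 21, matching y values: none (0 points).
  x = 6: rhs = 11, matching y values: none (0 points).
  x = 7: rhs = 14, matching y values: none (0 points).
  x = 8: rhs = 13, matching y values: 6, 17 (2 points).
  x = 9: rhs = 14, matching y values: none (0 points).
  x = 10: rhs = 0, matching y values: 0 (1 points).
  x = 11: rhs = 0, matching y values: 0 (1 points).
  x = 12: rhs = 20, matching y values: none (0 points).
  x = 13: rhs = 20, matching y values: none (0 points).
  x = 14: rhs = 6, matching y values: 11, 12 (2 points).
  x = 15: rhs = 7, matching y values: none (0 points).
  x = 16: rhs = 6, matching y values: 11, 12 (2 points).
  x = 17: rhs = 9, matching y values: 3, 20 (2 points).
  x = 18: rhs = 22, matching y values: none (0 points).
  x = 19: rhs = 5, matching y values: none (0 points).
  x = 20: rhs = 10, matching y values: none (0 points).
  x = 21: rhs = 20, matching y values: none (0 points).
  x = 22: rhs = 18, matching y values: 8, 15 (2 points).
Total affine count: 15.
Full point count |E(F_23)| = 15 + 1 = 16.
Hasse bound: |16 − (23+1)| = |-8| = 8 ≤ 2√23 ≈ 9.5917 ✓.


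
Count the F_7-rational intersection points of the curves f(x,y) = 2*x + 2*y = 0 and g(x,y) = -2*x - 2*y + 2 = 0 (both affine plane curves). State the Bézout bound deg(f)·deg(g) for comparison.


Common zeros: ∅; count = 0; Bézout bound = 1.

deg(f) = 1, deg(g) = 1, so Bézout bound = 1.
Scan x ∈ F_7. For each x, list the y ∈ F_7 with f(x, y) ≡ 0 and those with g(x, y) ≡ 0 (mod 7); the common zeros in that column are the intersection.
  x = 0: f ≡ 0 at y ∈ {0}; g ≡ 0 at y ∈ {1}; common: ∅.
  x = 1: f ≡ 0 at y ∈ {6}; g ≡ 0 at y ∈ {0}; common: ∅.
  x = 2: f ≡ 0 at y ∈ {5}; g ≡ 0 at y ∈ {6}; common: ∅.
  x = 3: f ≡ 0 at y ∈ {4}; g ≡ 0 at y ∈ {5}; common: ∅.
  x = 4: f ≡ 0 at y ∈ {3}; g ≡ 0 at y ∈ {4}; common: ∅.
  x = 5: f ≡ 0 at y ∈ {2}; g ≡ 0 at y ∈ {3}; common: ∅.
  x = 6: f ≡ 0 at y ∈ {1}; g ≡ 0 at y ∈ {2}; common: ∅.
Collecting: common zeros = ∅, so the count is 0.
Comparison with the Bézout bound: 0 ≤ 1 = deg(f)·deg(g), as expected for curves with no common component (the affine F_7-count falls short of the bound because intersections may lie at infinity, over extension fields, or carry multiplicity).


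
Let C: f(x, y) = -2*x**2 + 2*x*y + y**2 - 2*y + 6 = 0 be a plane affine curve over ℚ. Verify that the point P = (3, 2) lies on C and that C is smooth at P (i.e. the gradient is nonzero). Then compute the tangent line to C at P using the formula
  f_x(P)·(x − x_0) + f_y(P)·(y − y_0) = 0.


Tangent line at P: -8*x + 8*y + 8 = 0.

Step 1: f(3, 2) = 0, so P lies on C.
Step 2: partial derivatives
  f_x(x, y) = -4*x + 2*y, f_y(x, y) = 2*x + 2*y - 2.
  f_x(P) = -8, f_y(P) = 8 (gradient nonzero, so P is smooth).
Step 3: tangent line at P: -8·(x − 3) + 8·(y − 2) = 0.
Expanding: -8*x + 8*y + 8 = 0.


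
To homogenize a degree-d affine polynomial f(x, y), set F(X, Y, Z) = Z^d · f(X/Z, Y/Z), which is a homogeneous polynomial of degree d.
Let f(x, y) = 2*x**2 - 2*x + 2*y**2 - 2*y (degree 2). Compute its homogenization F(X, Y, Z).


F(X, Y, Z) = 2*X**2 - 2*X*Z + 2*Y**2 - 2*Y*Z

deg(f) = 2.
Substitute x = X/Z, y = Y/Z into f, then multiply by Z^2.
  monomial 2·x^2·y^0 ↦ 2·X^2·Y^0·Z^0.
  monomial -2·x^1·y^0 ↦ -2·X^1·Y^0·Z^1.
  monomial 2·x^0·y^2 ↦ 2·X^0·Y^2·Z^0.
  monomial -2·x^0·y^1 ↦ -2·X^0·Y^1·Z^1.
Collecting: F(X, Y, Z) = 2*X**2 - 2*X*Z + 2*Y**2 - 2*Y*Z.
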